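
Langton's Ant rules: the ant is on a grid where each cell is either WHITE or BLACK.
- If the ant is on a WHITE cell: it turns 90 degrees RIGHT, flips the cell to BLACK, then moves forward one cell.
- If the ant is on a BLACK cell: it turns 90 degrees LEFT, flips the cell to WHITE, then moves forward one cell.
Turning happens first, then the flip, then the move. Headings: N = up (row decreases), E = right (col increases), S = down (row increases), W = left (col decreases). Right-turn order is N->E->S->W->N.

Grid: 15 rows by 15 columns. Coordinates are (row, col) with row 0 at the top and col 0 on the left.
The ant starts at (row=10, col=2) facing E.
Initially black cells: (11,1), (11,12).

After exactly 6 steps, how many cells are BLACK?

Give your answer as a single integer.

Step 1: on WHITE (10,2): turn R to S, flip to black, move to (11,2). |black|=3
Step 2: on WHITE (11,2): turn R to W, flip to black, move to (11,1). |black|=4
Step 3: on BLACK (11,1): turn L to S, flip to white, move to (12,1). |black|=3
Step 4: on WHITE (12,1): turn R to W, flip to black, move to (12,0). |black|=4
Step 5: on WHITE (12,0): turn R to N, flip to black, move to (11,0). |black|=5
Step 6: on WHITE (11,0): turn R to E, flip to black, move to (11,1). |black|=6

Answer: 6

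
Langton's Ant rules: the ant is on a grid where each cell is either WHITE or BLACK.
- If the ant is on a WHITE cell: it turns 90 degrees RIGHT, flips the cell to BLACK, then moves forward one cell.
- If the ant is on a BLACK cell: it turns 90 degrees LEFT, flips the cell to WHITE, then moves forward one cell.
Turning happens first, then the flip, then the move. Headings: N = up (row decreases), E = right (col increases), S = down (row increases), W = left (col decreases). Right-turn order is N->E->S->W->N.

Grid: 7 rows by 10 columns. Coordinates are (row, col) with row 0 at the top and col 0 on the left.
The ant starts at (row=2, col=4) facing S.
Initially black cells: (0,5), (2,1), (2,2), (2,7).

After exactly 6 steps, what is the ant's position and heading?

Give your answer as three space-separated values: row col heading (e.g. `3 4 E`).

Answer: 3 5 S

Derivation:
Step 1: on WHITE (2,4): turn R to W, flip to black, move to (2,3). |black|=5
Step 2: on WHITE (2,3): turn R to N, flip to black, move to (1,3). |black|=6
Step 3: on WHITE (1,3): turn R to E, flip to black, move to (1,4). |black|=7
Step 4: on WHITE (1,4): turn R to S, flip to black, move to (2,4). |black|=8
Step 5: on BLACK (2,4): turn L to E, flip to white, move to (2,5). |black|=7
Step 6: on WHITE (2,5): turn R to S, flip to black, move to (3,5). |black|=8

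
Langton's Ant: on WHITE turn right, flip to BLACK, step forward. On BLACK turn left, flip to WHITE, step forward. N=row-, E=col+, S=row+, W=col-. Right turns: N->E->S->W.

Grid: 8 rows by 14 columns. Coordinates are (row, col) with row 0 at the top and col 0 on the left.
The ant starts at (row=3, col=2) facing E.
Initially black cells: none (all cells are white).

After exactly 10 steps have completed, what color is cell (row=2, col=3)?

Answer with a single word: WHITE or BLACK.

Answer: BLACK

Derivation:
Step 1: on WHITE (3,2): turn R to S, flip to black, move to (4,2). |black|=1
Step 2: on WHITE (4,2): turn R to W, flip to black, move to (4,1). |black|=2
Step 3: on WHITE (4,1): turn R to N, flip to black, move to (3,1). |black|=3
Step 4: on WHITE (3,1): turn R to E, flip to black, move to (3,2). |black|=4
Step 5: on BLACK (3,2): turn L to N, flip to white, move to (2,2). |black|=3
Step 6: on WHITE (2,2): turn R to E, flip to black, move to (2,3). |black|=4
Step 7: on WHITE (2,3): turn R to S, flip to black, move to (3,3). |black|=5
Step 8: on WHITE (3,3): turn R to W, flip to black, move to (3,2). |black|=6
Step 9: on WHITE (3,2): turn R to N, flip to black, move to (2,2). |black|=7
Step 10: on BLACK (2,2): turn L to W, flip to white, move to (2,1). |black|=6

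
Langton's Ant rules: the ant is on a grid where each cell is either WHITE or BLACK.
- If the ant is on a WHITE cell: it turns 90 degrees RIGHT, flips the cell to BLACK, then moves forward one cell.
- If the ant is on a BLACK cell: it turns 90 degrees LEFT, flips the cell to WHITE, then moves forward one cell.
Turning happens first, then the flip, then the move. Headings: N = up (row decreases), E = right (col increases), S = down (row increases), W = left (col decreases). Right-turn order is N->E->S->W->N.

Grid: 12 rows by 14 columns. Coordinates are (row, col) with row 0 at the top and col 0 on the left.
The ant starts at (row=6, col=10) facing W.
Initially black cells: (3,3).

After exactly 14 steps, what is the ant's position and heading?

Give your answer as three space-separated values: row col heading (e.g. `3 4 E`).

Step 1: on WHITE (6,10): turn R to N, flip to black, move to (5,10). |black|=2
Step 2: on WHITE (5,10): turn R to E, flip to black, move to (5,11). |black|=3
Step 3: on WHITE (5,11): turn R to S, flip to black, move to (6,11). |black|=4
Step 4: on WHITE (6,11): turn R to W, flip to black, move to (6,10). |black|=5
Step 5: on BLACK (6,10): turn L to S, flip to white, move to (7,10). |black|=4
Step 6: on WHITE (7,10): turn R to W, flip to black, move to (7,9). |black|=5
Step 7: on WHITE (7,9): turn R to N, flip to black, move to (6,9). |black|=6
Step 8: on WHITE (6,9): turn R to E, flip to black, move to (6,10). |black|=7
Step 9: on WHITE (6,10): turn R to S, flip to black, move to (7,10). |black|=8
Step 10: on BLACK (7,10): turn L to E, flip to white, move to (7,11). |black|=7
Step 11: on WHITE (7,11): turn R to S, flip to black, move to (8,11). |black|=8
Step 12: on WHITE (8,11): turn R to W, flip to black, move to (8,10). |black|=9
Step 13: on WHITE (8,10): turn R to N, flip to black, move to (7,10). |black|=10
Step 14: on WHITE (7,10): turn R to E, flip to black, move to (7,11). |black|=11

Answer: 7 11 E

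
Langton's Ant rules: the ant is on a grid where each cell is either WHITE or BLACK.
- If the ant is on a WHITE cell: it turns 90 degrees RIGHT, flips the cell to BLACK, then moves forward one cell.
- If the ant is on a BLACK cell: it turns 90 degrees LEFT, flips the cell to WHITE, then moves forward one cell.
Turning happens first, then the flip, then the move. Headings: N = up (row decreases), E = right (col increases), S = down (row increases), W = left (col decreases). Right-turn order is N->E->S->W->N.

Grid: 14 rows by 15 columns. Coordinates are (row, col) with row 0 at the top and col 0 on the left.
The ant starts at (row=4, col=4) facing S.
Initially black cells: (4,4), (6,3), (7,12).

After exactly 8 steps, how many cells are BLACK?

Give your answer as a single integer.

Answer: 7

Derivation:
Step 1: on BLACK (4,4): turn L to E, flip to white, move to (4,5). |black|=2
Step 2: on WHITE (4,5): turn R to S, flip to black, move to (5,5). |black|=3
Step 3: on WHITE (5,5): turn R to W, flip to black, move to (5,4). |black|=4
Step 4: on WHITE (5,4): turn R to N, flip to black, move to (4,4). |black|=5
Step 5: on WHITE (4,4): turn R to E, flip to black, move to (4,5). |black|=6
Step 6: on BLACK (4,5): turn L to N, flip to white, move to (3,5). |black|=5
Step 7: on WHITE (3,5): turn R to E, flip to black, move to (3,6). |black|=6
Step 8: on WHITE (3,6): turn R to S, flip to black, move to (4,6). |black|=7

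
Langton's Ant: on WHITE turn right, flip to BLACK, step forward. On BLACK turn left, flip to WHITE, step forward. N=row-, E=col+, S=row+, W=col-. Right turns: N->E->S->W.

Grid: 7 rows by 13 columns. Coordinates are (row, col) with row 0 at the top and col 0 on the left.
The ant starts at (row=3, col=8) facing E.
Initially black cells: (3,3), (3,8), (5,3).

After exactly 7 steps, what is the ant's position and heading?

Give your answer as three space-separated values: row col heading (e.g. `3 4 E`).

Answer: 1 7 N

Derivation:
Step 1: on BLACK (3,8): turn L to N, flip to white, move to (2,8). |black|=2
Step 2: on WHITE (2,8): turn R to E, flip to black, move to (2,9). |black|=3
Step 3: on WHITE (2,9): turn R to S, flip to black, move to (3,9). |black|=4
Step 4: on WHITE (3,9): turn R to W, flip to black, move to (3,8). |black|=5
Step 5: on WHITE (3,8): turn R to N, flip to black, move to (2,8). |black|=6
Step 6: on BLACK (2,8): turn L to W, flip to white, move to (2,7). |black|=5
Step 7: on WHITE (2,7): turn R to N, flip to black, move to (1,7). |black|=6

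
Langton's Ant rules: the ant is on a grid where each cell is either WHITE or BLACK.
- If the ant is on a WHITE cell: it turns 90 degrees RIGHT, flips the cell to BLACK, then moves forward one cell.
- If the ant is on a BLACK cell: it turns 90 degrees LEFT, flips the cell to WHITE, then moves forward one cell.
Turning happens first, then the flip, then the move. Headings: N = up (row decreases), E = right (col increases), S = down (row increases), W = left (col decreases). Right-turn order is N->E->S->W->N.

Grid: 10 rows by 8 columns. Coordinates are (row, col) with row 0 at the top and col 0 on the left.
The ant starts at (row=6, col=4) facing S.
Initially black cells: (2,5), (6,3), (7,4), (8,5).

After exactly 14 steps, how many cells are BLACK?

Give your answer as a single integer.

Step 1: on WHITE (6,4): turn R to W, flip to black, move to (6,3). |black|=5
Step 2: on BLACK (6,3): turn L to S, flip to white, move to (7,3). |black|=4
Step 3: on WHITE (7,3): turn R to W, flip to black, move to (7,2). |black|=5
Step 4: on WHITE (7,2): turn R to N, flip to black, move to (6,2). |black|=6
Step 5: on WHITE (6,2): turn R to E, flip to black, move to (6,3). |black|=7
Step 6: on WHITE (6,3): turn R to S, flip to black, move to (7,3). |black|=8
Step 7: on BLACK (7,3): turn L to E, flip to white, move to (7,4). |black|=7
Step 8: on BLACK (7,4): turn L to N, flip to white, move to (6,4). |black|=6
Step 9: on BLACK (6,4): turn L to W, flip to white, move to (6,3). |black|=5
Step 10: on BLACK (6,3): turn L to S, flip to white, move to (7,3). |black|=4
Step 11: on WHITE (7,3): turn R to W, flip to black, move to (7,2). |black|=5
Step 12: on BLACK (7,2): turn L to S, flip to white, move to (8,2). |black|=4
Step 13: on WHITE (8,2): turn R to W, flip to black, move to (8,1). |black|=5
Step 14: on WHITE (8,1): turn R to N, flip to black, move to (7,1). |black|=6

Answer: 6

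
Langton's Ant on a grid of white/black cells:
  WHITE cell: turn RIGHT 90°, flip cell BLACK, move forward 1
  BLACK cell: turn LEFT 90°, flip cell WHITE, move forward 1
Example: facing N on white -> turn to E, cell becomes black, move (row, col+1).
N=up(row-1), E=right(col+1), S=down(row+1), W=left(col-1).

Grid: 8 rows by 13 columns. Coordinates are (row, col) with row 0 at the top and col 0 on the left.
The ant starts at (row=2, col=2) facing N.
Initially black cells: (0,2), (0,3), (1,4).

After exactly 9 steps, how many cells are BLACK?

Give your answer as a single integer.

Step 1: on WHITE (2,2): turn R to E, flip to black, move to (2,3). |black|=4
Step 2: on WHITE (2,3): turn R to S, flip to black, move to (3,3). |black|=5
Step 3: on WHITE (3,3): turn R to W, flip to black, move to (3,2). |black|=6
Step 4: on WHITE (3,2): turn R to N, flip to black, move to (2,2). |black|=7
Step 5: on BLACK (2,2): turn L to W, flip to white, move to (2,1). |black|=6
Step 6: on WHITE (2,1): turn R to N, flip to black, move to (1,1). |black|=7
Step 7: on WHITE (1,1): turn R to E, flip to black, move to (1,2). |black|=8
Step 8: on WHITE (1,2): turn R to S, flip to black, move to (2,2). |black|=9
Step 9: on WHITE (2,2): turn R to W, flip to black, move to (2,1). |black|=10

Answer: 10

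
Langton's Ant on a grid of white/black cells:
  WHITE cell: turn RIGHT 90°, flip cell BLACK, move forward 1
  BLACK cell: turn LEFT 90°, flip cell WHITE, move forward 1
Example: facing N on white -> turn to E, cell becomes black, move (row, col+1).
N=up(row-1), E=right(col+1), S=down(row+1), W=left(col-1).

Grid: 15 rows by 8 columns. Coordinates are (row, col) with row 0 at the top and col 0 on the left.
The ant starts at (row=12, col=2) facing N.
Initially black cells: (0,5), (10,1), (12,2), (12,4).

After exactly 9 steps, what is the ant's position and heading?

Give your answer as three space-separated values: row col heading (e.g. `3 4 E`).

Answer: 12 1 E

Derivation:
Step 1: on BLACK (12,2): turn L to W, flip to white, move to (12,1). |black|=3
Step 2: on WHITE (12,1): turn R to N, flip to black, move to (11,1). |black|=4
Step 3: on WHITE (11,1): turn R to E, flip to black, move to (11,2). |black|=5
Step 4: on WHITE (11,2): turn R to S, flip to black, move to (12,2). |black|=6
Step 5: on WHITE (12,2): turn R to W, flip to black, move to (12,1). |black|=7
Step 6: on BLACK (12,1): turn L to S, flip to white, move to (13,1). |black|=6
Step 7: on WHITE (13,1): turn R to W, flip to black, move to (13,0). |black|=7
Step 8: on WHITE (13,0): turn R to N, flip to black, move to (12,0). |black|=8
Step 9: on WHITE (12,0): turn R to E, flip to black, move to (12,1). |black|=9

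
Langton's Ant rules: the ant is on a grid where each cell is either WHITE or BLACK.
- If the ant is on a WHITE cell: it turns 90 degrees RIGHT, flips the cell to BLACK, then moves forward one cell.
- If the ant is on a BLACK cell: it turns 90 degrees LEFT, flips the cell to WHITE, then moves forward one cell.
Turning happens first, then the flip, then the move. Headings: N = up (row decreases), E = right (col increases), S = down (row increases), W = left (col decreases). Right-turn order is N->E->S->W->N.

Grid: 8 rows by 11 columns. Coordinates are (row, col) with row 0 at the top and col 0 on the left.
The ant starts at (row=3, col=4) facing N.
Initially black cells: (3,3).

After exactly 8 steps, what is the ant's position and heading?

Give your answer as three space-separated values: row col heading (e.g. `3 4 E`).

Answer: 3 2 N

Derivation:
Step 1: on WHITE (3,4): turn R to E, flip to black, move to (3,5). |black|=2
Step 2: on WHITE (3,5): turn R to S, flip to black, move to (4,5). |black|=3
Step 3: on WHITE (4,5): turn R to W, flip to black, move to (4,4). |black|=4
Step 4: on WHITE (4,4): turn R to N, flip to black, move to (3,4). |black|=5
Step 5: on BLACK (3,4): turn L to W, flip to white, move to (3,3). |black|=4
Step 6: on BLACK (3,3): turn L to S, flip to white, move to (4,3). |black|=3
Step 7: on WHITE (4,3): turn R to W, flip to black, move to (4,2). |black|=4
Step 8: on WHITE (4,2): turn R to N, flip to black, move to (3,2). |black|=5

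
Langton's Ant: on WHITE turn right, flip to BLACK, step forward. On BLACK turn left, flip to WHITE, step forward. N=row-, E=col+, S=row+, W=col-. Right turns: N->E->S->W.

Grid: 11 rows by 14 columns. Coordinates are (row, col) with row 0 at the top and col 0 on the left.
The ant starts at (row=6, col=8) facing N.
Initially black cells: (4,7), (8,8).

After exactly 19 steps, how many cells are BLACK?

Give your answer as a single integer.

Answer: 9

Derivation:
Step 1: on WHITE (6,8): turn R to E, flip to black, move to (6,9). |black|=3
Step 2: on WHITE (6,9): turn R to S, flip to black, move to (7,9). |black|=4
Step 3: on WHITE (7,9): turn R to W, flip to black, move to (7,8). |black|=5
Step 4: on WHITE (7,8): turn R to N, flip to black, move to (6,8). |black|=6
Step 5: on BLACK (6,8): turn L to W, flip to white, move to (6,7). |black|=5
Step 6: on WHITE (6,7): turn R to N, flip to black, move to (5,7). |black|=6
Step 7: on WHITE (5,7): turn R to E, flip to black, move to (5,8). |black|=7
Step 8: on WHITE (5,8): turn R to S, flip to black, move to (6,8). |black|=8
Step 9: on WHITE (6,8): turn R to W, flip to black, move to (6,7). |black|=9
Step 10: on BLACK (6,7): turn L to S, flip to white, move to (7,7). |black|=8
Step 11: on WHITE (7,7): turn R to W, flip to black, move to (7,6). |black|=9
Step 12: on WHITE (7,6): turn R to N, flip to black, move to (6,6). |black|=10
Step 13: on WHITE (6,6): turn R to E, flip to black, move to (6,7). |black|=11
Step 14: on WHITE (6,7): turn R to S, flip to black, move to (7,7). |black|=12
Step 15: on BLACK (7,7): turn L to E, flip to white, move to (7,8). |black|=11
Step 16: on BLACK (7,8): turn L to N, flip to white, move to (6,8). |black|=10
Step 17: on BLACK (6,8): turn L to W, flip to white, move to (6,7). |black|=9
Step 18: on BLACK (6,7): turn L to S, flip to white, move to (7,7). |black|=8
Step 19: on WHITE (7,7): turn R to W, flip to black, move to (7,6). |black|=9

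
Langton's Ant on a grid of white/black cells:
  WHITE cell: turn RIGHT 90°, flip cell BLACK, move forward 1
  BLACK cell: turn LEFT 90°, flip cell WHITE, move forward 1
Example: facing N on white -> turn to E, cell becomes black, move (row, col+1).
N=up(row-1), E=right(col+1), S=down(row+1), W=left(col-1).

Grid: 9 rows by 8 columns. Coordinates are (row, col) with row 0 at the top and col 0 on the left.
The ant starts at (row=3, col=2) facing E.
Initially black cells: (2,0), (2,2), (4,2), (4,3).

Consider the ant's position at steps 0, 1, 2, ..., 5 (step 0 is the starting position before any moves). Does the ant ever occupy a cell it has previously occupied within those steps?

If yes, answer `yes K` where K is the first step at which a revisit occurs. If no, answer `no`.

Step 1: on WHITE (3,2): turn R to S, flip to black, move to (4,2). |black|=5 — new cell
Step 2: on BLACK (4,2): turn L to E, flip to white, move to (4,3). |black|=4 — new cell
Step 3: on BLACK (4,3): turn L to N, flip to white, move to (3,3). |black|=3 — new cell
Step 4: on WHITE (3,3): turn R to E, flip to black, move to (3,4). |black|=4 — new cell
Step 5: on WHITE (3,4): turn R to S, flip to black, move to (4,4). |black|=5 — new cell
No revisit within 5 steps.

Answer: no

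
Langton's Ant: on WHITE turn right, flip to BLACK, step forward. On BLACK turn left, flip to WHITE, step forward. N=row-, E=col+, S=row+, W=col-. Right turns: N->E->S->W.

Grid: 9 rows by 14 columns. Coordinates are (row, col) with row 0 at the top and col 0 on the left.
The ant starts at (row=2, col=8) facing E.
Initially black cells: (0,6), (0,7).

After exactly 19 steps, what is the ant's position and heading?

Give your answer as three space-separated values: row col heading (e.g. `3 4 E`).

Answer: 0 7 N

Derivation:
Step 1: on WHITE (2,8): turn R to S, flip to black, move to (3,8). |black|=3
Step 2: on WHITE (3,8): turn R to W, flip to black, move to (3,7). |black|=4
Step 3: on WHITE (3,7): turn R to N, flip to black, move to (2,7). |black|=5
Step 4: on WHITE (2,7): turn R to E, flip to black, move to (2,8). |black|=6
Step 5: on BLACK (2,8): turn L to N, flip to white, move to (1,8). |black|=5
Step 6: on WHITE (1,8): turn R to E, flip to black, move to (1,9). |black|=6
Step 7: on WHITE (1,9): turn R to S, flip to black, move to (2,9). |black|=7
Step 8: on WHITE (2,9): turn R to W, flip to black, move to (2,8). |black|=8
Step 9: on WHITE (2,8): turn R to N, flip to black, move to (1,8). |black|=9
Step 10: on BLACK (1,8): turn L to W, flip to white, move to (1,7). |black|=8
Step 11: on WHITE (1,7): turn R to N, flip to black, move to (0,7). |black|=9
Step 12: on BLACK (0,7): turn L to W, flip to white, move to (0,6). |black|=8
Step 13: on BLACK (0,6): turn L to S, flip to white, move to (1,6). |black|=7
Step 14: on WHITE (1,6): turn R to W, flip to black, move to (1,5). |black|=8
Step 15: on WHITE (1,5): turn R to N, flip to black, move to (0,5). |black|=9
Step 16: on WHITE (0,5): turn R to E, flip to black, move to (0,6). |black|=10
Step 17: on WHITE (0,6): turn R to S, flip to black, move to (1,6). |black|=11
Step 18: on BLACK (1,6): turn L to E, flip to white, move to (1,7). |black|=10
Step 19: on BLACK (1,7): turn L to N, flip to white, move to (0,7). |black|=9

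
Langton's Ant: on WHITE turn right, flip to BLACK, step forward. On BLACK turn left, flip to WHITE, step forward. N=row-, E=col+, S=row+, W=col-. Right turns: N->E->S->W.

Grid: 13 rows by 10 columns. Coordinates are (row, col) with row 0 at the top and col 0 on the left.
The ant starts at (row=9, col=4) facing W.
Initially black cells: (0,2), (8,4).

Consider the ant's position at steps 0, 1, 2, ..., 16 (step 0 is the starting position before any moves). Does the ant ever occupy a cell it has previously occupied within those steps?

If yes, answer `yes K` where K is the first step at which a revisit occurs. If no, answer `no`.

Answer: yes 5

Derivation:
Step 1: on WHITE (9,4): turn R to N, flip to black, move to (8,4). |black|=3 — new cell
Step 2: on BLACK (8,4): turn L to W, flip to white, move to (8,3). |black|=2 — new cell
Step 3: on WHITE (8,3): turn R to N, flip to black, move to (7,3). |black|=3 — new cell
Step 4: on WHITE (7,3): turn R to E, flip to black, move to (7,4). |black|=4 — new cell
Step 5: on WHITE (7,4): turn R to S, flip to black, move to (8,4). |black|=5 — REVISIT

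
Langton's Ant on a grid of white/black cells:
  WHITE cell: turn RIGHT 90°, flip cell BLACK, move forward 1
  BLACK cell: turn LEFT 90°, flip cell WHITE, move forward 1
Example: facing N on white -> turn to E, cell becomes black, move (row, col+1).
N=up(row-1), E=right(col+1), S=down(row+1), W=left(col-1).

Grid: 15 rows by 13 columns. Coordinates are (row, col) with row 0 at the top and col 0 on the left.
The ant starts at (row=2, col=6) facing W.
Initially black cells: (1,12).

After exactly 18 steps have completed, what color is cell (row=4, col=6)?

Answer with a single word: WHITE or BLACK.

Step 1: on WHITE (2,6): turn R to N, flip to black, move to (1,6). |black|=2
Step 2: on WHITE (1,6): turn R to E, flip to black, move to (1,7). |black|=3
Step 3: on WHITE (1,7): turn R to S, flip to black, move to (2,7). |black|=4
Step 4: on WHITE (2,7): turn R to W, flip to black, move to (2,6). |black|=5
Step 5: on BLACK (2,6): turn L to S, flip to white, move to (3,6). |black|=4
Step 6: on WHITE (3,6): turn R to W, flip to black, move to (3,5). |black|=5
Step 7: on WHITE (3,5): turn R to N, flip to black, move to (2,5). |black|=6
Step 8: on WHITE (2,5): turn R to E, flip to black, move to (2,6). |black|=7
Step 9: on WHITE (2,6): turn R to S, flip to black, move to (3,6). |black|=8
Step 10: on BLACK (3,6): turn L to E, flip to white, move to (3,7). |black|=7
Step 11: on WHITE (3,7): turn R to S, flip to black, move to (4,7). |black|=8
Step 12: on WHITE (4,7): turn R to W, flip to black, move to (4,6). |black|=9
Step 13: on WHITE (4,6): turn R to N, flip to black, move to (3,6). |black|=10
Step 14: on WHITE (3,6): turn R to E, flip to black, move to (3,7). |black|=11
Step 15: on BLACK (3,7): turn L to N, flip to white, move to (2,7). |black|=10
Step 16: on BLACK (2,7): turn L to W, flip to white, move to (2,6). |black|=9
Step 17: on BLACK (2,6): turn L to S, flip to white, move to (3,6). |black|=8
Step 18: on BLACK (3,6): turn L to E, flip to white, move to (3,7). |black|=7

Answer: BLACK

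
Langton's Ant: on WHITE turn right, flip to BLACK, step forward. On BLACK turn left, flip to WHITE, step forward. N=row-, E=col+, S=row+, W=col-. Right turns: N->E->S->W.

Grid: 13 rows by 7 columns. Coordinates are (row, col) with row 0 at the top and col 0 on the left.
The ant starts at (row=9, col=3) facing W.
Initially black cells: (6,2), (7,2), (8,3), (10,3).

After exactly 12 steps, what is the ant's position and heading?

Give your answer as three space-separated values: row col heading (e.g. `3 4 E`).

Answer: 5 1 W

Derivation:
Step 1: on WHITE (9,3): turn R to N, flip to black, move to (8,3). |black|=5
Step 2: on BLACK (8,3): turn L to W, flip to white, move to (8,2). |black|=4
Step 3: on WHITE (8,2): turn R to N, flip to black, move to (7,2). |black|=5
Step 4: on BLACK (7,2): turn L to W, flip to white, move to (7,1). |black|=4
Step 5: on WHITE (7,1): turn R to N, flip to black, move to (6,1). |black|=5
Step 6: on WHITE (6,1): turn R to E, flip to black, move to (6,2). |black|=6
Step 7: on BLACK (6,2): turn L to N, flip to white, move to (5,2). |black|=5
Step 8: on WHITE (5,2): turn R to E, flip to black, move to (5,3). |black|=6
Step 9: on WHITE (5,3): turn R to S, flip to black, move to (6,3). |black|=7
Step 10: on WHITE (6,3): turn R to W, flip to black, move to (6,2). |black|=8
Step 11: on WHITE (6,2): turn R to N, flip to black, move to (5,2). |black|=9
Step 12: on BLACK (5,2): turn L to W, flip to white, move to (5,1). |black|=8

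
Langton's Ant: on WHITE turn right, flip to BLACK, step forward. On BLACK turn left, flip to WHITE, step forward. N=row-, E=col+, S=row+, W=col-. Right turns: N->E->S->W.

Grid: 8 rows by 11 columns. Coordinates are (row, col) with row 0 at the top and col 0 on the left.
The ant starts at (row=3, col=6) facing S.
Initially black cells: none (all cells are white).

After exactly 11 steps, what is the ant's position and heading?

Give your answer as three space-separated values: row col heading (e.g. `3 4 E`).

Answer: 2 8 E

Derivation:
Step 1: on WHITE (3,6): turn R to W, flip to black, move to (3,5). |black|=1
Step 2: on WHITE (3,5): turn R to N, flip to black, move to (2,5). |black|=2
Step 3: on WHITE (2,5): turn R to E, flip to black, move to (2,6). |black|=3
Step 4: on WHITE (2,6): turn R to S, flip to black, move to (3,6). |black|=4
Step 5: on BLACK (3,6): turn L to E, flip to white, move to (3,7). |black|=3
Step 6: on WHITE (3,7): turn R to S, flip to black, move to (4,7). |black|=4
Step 7: on WHITE (4,7): turn R to W, flip to black, move to (4,6). |black|=5
Step 8: on WHITE (4,6): turn R to N, flip to black, move to (3,6). |black|=6
Step 9: on WHITE (3,6): turn R to E, flip to black, move to (3,7). |black|=7
Step 10: on BLACK (3,7): turn L to N, flip to white, move to (2,7). |black|=6
Step 11: on WHITE (2,7): turn R to E, flip to black, move to (2,8). |black|=7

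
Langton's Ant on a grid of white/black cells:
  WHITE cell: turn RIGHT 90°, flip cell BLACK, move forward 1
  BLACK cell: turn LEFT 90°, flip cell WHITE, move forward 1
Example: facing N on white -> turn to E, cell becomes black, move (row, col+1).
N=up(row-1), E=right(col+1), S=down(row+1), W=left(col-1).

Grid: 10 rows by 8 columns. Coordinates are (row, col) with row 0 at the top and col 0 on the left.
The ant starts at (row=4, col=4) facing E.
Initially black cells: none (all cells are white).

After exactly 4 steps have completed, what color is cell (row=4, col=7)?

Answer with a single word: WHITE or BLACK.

Step 1: on WHITE (4,4): turn R to S, flip to black, move to (5,4). |black|=1
Step 2: on WHITE (5,4): turn R to W, flip to black, move to (5,3). |black|=2
Step 3: on WHITE (5,3): turn R to N, flip to black, move to (4,3). |black|=3
Step 4: on WHITE (4,3): turn R to E, flip to black, move to (4,4). |black|=4

Answer: WHITE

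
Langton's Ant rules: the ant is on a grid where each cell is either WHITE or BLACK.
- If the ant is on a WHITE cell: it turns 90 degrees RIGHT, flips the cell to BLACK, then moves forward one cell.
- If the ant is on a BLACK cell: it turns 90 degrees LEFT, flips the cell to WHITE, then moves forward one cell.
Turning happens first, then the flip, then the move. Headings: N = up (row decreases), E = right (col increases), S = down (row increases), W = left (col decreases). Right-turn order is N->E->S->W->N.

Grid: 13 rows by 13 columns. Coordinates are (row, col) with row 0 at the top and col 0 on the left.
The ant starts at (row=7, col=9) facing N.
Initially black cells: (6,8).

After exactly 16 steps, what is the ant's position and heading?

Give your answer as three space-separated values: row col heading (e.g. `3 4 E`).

Answer: 7 7 S

Derivation:
Step 1: on WHITE (7,9): turn R to E, flip to black, move to (7,10). |black|=2
Step 2: on WHITE (7,10): turn R to S, flip to black, move to (8,10). |black|=3
Step 3: on WHITE (8,10): turn R to W, flip to black, move to (8,9). |black|=4
Step 4: on WHITE (8,9): turn R to N, flip to black, move to (7,9). |black|=5
Step 5: on BLACK (7,9): turn L to W, flip to white, move to (7,8). |black|=4
Step 6: on WHITE (7,8): turn R to N, flip to black, move to (6,8). |black|=5
Step 7: on BLACK (6,8): turn L to W, flip to white, move to (6,7). |black|=4
Step 8: on WHITE (6,7): turn R to N, flip to black, move to (5,7). |black|=5
Step 9: on WHITE (5,7): turn R to E, flip to black, move to (5,8). |black|=6
Step 10: on WHITE (5,8): turn R to S, flip to black, move to (6,8). |black|=7
Step 11: on WHITE (6,8): turn R to W, flip to black, move to (6,7). |black|=8
Step 12: on BLACK (6,7): turn L to S, flip to white, move to (7,7). |black|=7
Step 13: on WHITE (7,7): turn R to W, flip to black, move to (7,6). |black|=8
Step 14: on WHITE (7,6): turn R to N, flip to black, move to (6,6). |black|=9
Step 15: on WHITE (6,6): turn R to E, flip to black, move to (6,7). |black|=10
Step 16: on WHITE (6,7): turn R to S, flip to black, move to (7,7). |black|=11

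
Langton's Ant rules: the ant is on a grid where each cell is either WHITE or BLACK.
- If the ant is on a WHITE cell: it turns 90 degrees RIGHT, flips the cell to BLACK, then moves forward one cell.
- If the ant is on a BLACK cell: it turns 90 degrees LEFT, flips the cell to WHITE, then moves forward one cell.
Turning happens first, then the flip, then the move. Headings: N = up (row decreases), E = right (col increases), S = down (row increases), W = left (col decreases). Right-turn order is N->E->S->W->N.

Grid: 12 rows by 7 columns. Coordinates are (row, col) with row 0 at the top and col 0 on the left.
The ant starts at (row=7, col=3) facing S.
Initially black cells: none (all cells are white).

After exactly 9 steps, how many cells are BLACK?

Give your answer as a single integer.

Answer: 7

Derivation:
Step 1: on WHITE (7,3): turn R to W, flip to black, move to (7,2). |black|=1
Step 2: on WHITE (7,2): turn R to N, flip to black, move to (6,2). |black|=2
Step 3: on WHITE (6,2): turn R to E, flip to black, move to (6,3). |black|=3
Step 4: on WHITE (6,3): turn R to S, flip to black, move to (7,3). |black|=4
Step 5: on BLACK (7,3): turn L to E, flip to white, move to (7,4). |black|=3
Step 6: on WHITE (7,4): turn R to S, flip to black, move to (8,4). |black|=4
Step 7: on WHITE (8,4): turn R to W, flip to black, move to (8,3). |black|=5
Step 8: on WHITE (8,3): turn R to N, flip to black, move to (7,3). |black|=6
Step 9: on WHITE (7,3): turn R to E, flip to black, move to (7,4). |black|=7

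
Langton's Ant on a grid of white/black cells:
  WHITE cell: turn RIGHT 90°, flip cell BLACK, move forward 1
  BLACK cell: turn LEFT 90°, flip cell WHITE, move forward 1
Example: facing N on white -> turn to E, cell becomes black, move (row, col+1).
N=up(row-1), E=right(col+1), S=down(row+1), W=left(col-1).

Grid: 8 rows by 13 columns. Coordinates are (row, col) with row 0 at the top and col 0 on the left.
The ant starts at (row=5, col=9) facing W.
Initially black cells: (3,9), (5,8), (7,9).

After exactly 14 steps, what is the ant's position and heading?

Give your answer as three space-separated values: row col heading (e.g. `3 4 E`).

Answer: 6 6 W

Derivation:
Step 1: on WHITE (5,9): turn R to N, flip to black, move to (4,9). |black|=4
Step 2: on WHITE (4,9): turn R to E, flip to black, move to (4,10). |black|=5
Step 3: on WHITE (4,10): turn R to S, flip to black, move to (5,10). |black|=6
Step 4: on WHITE (5,10): turn R to W, flip to black, move to (5,9). |black|=7
Step 5: on BLACK (5,9): turn L to S, flip to white, move to (6,9). |black|=6
Step 6: on WHITE (6,9): turn R to W, flip to black, move to (6,8). |black|=7
Step 7: on WHITE (6,8): turn R to N, flip to black, move to (5,8). |black|=8
Step 8: on BLACK (5,8): turn L to W, flip to white, move to (5,7). |black|=7
Step 9: on WHITE (5,7): turn R to N, flip to black, move to (4,7). |black|=8
Step 10: on WHITE (4,7): turn R to E, flip to black, move to (4,8). |black|=9
Step 11: on WHITE (4,8): turn R to S, flip to black, move to (5,8). |black|=10
Step 12: on WHITE (5,8): turn R to W, flip to black, move to (5,7). |black|=11
Step 13: on BLACK (5,7): turn L to S, flip to white, move to (6,7). |black|=10
Step 14: on WHITE (6,7): turn R to W, flip to black, move to (6,6). |black|=11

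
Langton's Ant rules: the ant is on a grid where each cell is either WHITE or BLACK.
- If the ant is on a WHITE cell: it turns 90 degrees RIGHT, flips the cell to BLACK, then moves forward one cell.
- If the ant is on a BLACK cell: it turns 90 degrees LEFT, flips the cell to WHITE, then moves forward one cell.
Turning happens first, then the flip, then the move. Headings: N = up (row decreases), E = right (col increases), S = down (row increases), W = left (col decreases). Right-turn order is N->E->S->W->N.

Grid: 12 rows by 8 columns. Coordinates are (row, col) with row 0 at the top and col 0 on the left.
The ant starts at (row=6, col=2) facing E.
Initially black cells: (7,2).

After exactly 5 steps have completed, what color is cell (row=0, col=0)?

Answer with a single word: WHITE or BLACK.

Answer: WHITE

Derivation:
Step 1: on WHITE (6,2): turn R to S, flip to black, move to (7,2). |black|=2
Step 2: on BLACK (7,2): turn L to E, flip to white, move to (7,3). |black|=1
Step 3: on WHITE (7,3): turn R to S, flip to black, move to (8,3). |black|=2
Step 4: on WHITE (8,3): turn R to W, flip to black, move to (8,2). |black|=3
Step 5: on WHITE (8,2): turn R to N, flip to black, move to (7,2). |black|=4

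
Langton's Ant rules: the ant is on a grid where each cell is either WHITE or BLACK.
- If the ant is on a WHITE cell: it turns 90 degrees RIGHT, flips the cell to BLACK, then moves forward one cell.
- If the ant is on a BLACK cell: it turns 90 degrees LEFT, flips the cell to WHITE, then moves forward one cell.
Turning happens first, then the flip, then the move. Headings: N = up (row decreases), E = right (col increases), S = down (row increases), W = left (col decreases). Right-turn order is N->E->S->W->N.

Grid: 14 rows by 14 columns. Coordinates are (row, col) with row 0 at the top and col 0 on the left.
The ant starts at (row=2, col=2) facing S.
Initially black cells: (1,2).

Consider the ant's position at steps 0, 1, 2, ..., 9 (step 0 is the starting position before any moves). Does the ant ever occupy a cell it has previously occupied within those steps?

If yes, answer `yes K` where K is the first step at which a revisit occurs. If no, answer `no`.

Answer: yes 7

Derivation:
Step 1: on WHITE (2,2): turn R to W, flip to black, move to (2,1). |black|=2 — new cell
Step 2: on WHITE (2,1): turn R to N, flip to black, move to (1,1). |black|=3 — new cell
Step 3: on WHITE (1,1): turn R to E, flip to black, move to (1,2). |black|=4 — new cell
Step 4: on BLACK (1,2): turn L to N, flip to white, move to (0,2). |black|=3 — new cell
Step 5: on WHITE (0,2): turn R to E, flip to black, move to (0,3). |black|=4 — new cell
Step 6: on WHITE (0,3): turn R to S, flip to black, move to (1,3). |black|=5 — new cell
Step 7: on WHITE (1,3): turn R to W, flip to black, move to (1,2). |black|=6 — REVISIT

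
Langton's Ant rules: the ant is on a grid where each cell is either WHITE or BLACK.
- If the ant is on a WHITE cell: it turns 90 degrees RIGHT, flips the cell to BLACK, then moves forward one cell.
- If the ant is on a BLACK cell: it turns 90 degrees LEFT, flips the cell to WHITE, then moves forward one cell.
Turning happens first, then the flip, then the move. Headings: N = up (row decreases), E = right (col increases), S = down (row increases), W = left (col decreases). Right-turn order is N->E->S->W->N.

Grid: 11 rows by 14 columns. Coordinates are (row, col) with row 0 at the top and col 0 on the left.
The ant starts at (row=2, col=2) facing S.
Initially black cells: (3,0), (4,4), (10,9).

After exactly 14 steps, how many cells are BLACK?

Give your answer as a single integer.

Step 1: on WHITE (2,2): turn R to W, flip to black, move to (2,1). |black|=4
Step 2: on WHITE (2,1): turn R to N, flip to black, move to (1,1). |black|=5
Step 3: on WHITE (1,1): turn R to E, flip to black, move to (1,2). |black|=6
Step 4: on WHITE (1,2): turn R to S, flip to black, move to (2,2). |black|=7
Step 5: on BLACK (2,2): turn L to E, flip to white, move to (2,3). |black|=6
Step 6: on WHITE (2,3): turn R to S, flip to black, move to (3,3). |black|=7
Step 7: on WHITE (3,3): turn R to W, flip to black, move to (3,2). |black|=8
Step 8: on WHITE (3,2): turn R to N, flip to black, move to (2,2). |black|=9
Step 9: on WHITE (2,2): turn R to E, flip to black, move to (2,3). |black|=10
Step 10: on BLACK (2,3): turn L to N, flip to white, move to (1,3). |black|=9
Step 11: on WHITE (1,3): turn R to E, flip to black, move to (1,4). |black|=10
Step 12: on WHITE (1,4): turn R to S, flip to black, move to (2,4). |black|=11
Step 13: on WHITE (2,4): turn R to W, flip to black, move to (2,3). |black|=12
Step 14: on WHITE (2,3): turn R to N, flip to black, move to (1,3). |black|=13

Answer: 13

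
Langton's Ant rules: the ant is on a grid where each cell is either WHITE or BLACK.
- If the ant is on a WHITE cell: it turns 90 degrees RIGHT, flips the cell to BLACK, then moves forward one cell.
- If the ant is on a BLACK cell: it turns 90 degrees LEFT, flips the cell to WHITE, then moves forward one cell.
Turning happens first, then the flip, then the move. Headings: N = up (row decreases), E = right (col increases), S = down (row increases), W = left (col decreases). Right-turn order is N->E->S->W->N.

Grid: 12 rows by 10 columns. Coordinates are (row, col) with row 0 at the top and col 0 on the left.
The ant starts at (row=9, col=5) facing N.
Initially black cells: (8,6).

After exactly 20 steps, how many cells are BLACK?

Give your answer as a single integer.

Step 1: on WHITE (9,5): turn R to E, flip to black, move to (9,6). |black|=2
Step 2: on WHITE (9,6): turn R to S, flip to black, move to (10,6). |black|=3
Step 3: on WHITE (10,6): turn R to W, flip to black, move to (10,5). |black|=4
Step 4: on WHITE (10,5): turn R to N, flip to black, move to (9,5). |black|=5
Step 5: on BLACK (9,5): turn L to W, flip to white, move to (9,4). |black|=4
Step 6: on WHITE (9,4): turn R to N, flip to black, move to (8,4). |black|=5
Step 7: on WHITE (8,4): turn R to E, flip to black, move to (8,5). |black|=6
Step 8: on WHITE (8,5): turn R to S, flip to black, move to (9,5). |black|=7
Step 9: on WHITE (9,5): turn R to W, flip to black, move to (9,4). |black|=8
Step 10: on BLACK (9,4): turn L to S, flip to white, move to (10,4). |black|=7
Step 11: on WHITE (10,4): turn R to W, flip to black, move to (10,3). |black|=8
Step 12: on WHITE (10,3): turn R to N, flip to black, move to (9,3). |black|=9
Step 13: on WHITE (9,3): turn R to E, flip to black, move to (9,4). |black|=10
Step 14: on WHITE (9,4): turn R to S, flip to black, move to (10,4). |black|=11
Step 15: on BLACK (10,4): turn L to E, flip to white, move to (10,5). |black|=10
Step 16: on BLACK (10,5): turn L to N, flip to white, move to (9,5). |black|=9
Step 17: on BLACK (9,5): turn L to W, flip to white, move to (9,4). |black|=8
Step 18: on BLACK (9,4): turn L to S, flip to white, move to (10,4). |black|=7
Step 19: on WHITE (10,4): turn R to W, flip to black, move to (10,3). |black|=8
Step 20: on BLACK (10,3): turn L to S, flip to white, move to (11,3). |black|=7

Answer: 7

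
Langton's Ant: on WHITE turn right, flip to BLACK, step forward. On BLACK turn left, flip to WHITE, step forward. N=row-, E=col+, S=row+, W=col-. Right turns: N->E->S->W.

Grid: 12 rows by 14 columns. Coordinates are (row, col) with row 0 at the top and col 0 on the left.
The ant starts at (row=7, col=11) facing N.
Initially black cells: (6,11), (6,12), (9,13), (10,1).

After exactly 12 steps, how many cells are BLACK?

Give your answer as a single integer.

Answer: 10

Derivation:
Step 1: on WHITE (7,11): turn R to E, flip to black, move to (7,12). |black|=5
Step 2: on WHITE (7,12): turn R to S, flip to black, move to (8,12). |black|=6
Step 3: on WHITE (8,12): turn R to W, flip to black, move to (8,11). |black|=7
Step 4: on WHITE (8,11): turn R to N, flip to black, move to (7,11). |black|=8
Step 5: on BLACK (7,11): turn L to W, flip to white, move to (7,10). |black|=7
Step 6: on WHITE (7,10): turn R to N, flip to black, move to (6,10). |black|=8
Step 7: on WHITE (6,10): turn R to E, flip to black, move to (6,11). |black|=9
Step 8: on BLACK (6,11): turn L to N, flip to white, move to (5,11). |black|=8
Step 9: on WHITE (5,11): turn R to E, flip to black, move to (5,12). |black|=9
Step 10: on WHITE (5,12): turn R to S, flip to black, move to (6,12). |black|=10
Step 11: on BLACK (6,12): turn L to E, flip to white, move to (6,13). |black|=9
Step 12: on WHITE (6,13): turn R to S, flip to black, move to (7,13). |black|=10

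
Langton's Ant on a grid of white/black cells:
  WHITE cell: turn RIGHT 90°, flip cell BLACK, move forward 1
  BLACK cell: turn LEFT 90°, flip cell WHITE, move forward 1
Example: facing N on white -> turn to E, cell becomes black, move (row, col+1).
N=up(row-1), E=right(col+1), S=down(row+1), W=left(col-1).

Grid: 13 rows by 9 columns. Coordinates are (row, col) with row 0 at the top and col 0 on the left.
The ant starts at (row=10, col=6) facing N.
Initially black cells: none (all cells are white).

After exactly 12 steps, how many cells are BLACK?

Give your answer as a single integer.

Answer: 8

Derivation:
Step 1: on WHITE (10,6): turn R to E, flip to black, move to (10,7). |black|=1
Step 2: on WHITE (10,7): turn R to S, flip to black, move to (11,7). |black|=2
Step 3: on WHITE (11,7): turn R to W, flip to black, move to (11,6). |black|=3
Step 4: on WHITE (11,6): turn R to N, flip to black, move to (10,6). |black|=4
Step 5: on BLACK (10,6): turn L to W, flip to white, move to (10,5). |black|=3
Step 6: on WHITE (10,5): turn R to N, flip to black, move to (9,5). |black|=4
Step 7: on WHITE (9,5): turn R to E, flip to black, move to (9,6). |black|=5
Step 8: on WHITE (9,6): turn R to S, flip to black, move to (10,6). |black|=6
Step 9: on WHITE (10,6): turn R to W, flip to black, move to (10,5). |black|=7
Step 10: on BLACK (10,5): turn L to S, flip to white, move to (11,5). |black|=6
Step 11: on WHITE (11,5): turn R to W, flip to black, move to (11,4). |black|=7
Step 12: on WHITE (11,4): turn R to N, flip to black, move to (10,4). |black|=8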